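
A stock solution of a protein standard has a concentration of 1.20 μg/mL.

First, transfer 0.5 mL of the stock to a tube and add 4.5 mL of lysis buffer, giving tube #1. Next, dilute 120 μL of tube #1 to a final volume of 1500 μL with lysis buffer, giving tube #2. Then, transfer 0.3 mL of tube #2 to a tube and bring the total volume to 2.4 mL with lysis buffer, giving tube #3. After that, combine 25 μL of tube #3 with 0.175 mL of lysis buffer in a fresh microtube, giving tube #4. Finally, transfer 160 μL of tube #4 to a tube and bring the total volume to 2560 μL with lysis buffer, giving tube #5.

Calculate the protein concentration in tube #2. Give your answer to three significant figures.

Step 1: 0.5 mL + 4.5 mL = 5 mL total → factor 5/0.5 = 10
Step 2: 120 μL brought to 1500 μL → factor 1500/120 = 12.5
Dilution factor through tube #2 = 10 × 12.5 = 125
[tube #2] = 1.20 μg/mL / 125 = 0.00960 μg/mL

0.00960 μg/mL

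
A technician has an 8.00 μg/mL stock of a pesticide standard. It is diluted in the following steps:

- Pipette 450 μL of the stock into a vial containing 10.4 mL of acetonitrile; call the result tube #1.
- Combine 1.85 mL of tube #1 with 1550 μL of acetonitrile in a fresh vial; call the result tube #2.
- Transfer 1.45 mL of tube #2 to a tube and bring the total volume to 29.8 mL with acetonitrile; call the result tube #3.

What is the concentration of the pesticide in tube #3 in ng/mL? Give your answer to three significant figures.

8.78 ng/mL

Step 1: 450 μL + 10.4 mL = 10850 μL total → factor 10850/450 = 24.111
Step 2: 1.85 mL + 1550 μL = 3.4 mL total → factor 3.4/1.85 = 1.8378
Step 3: 1.45 mL brought to 29.8 mL → factor 29.8/1.45 = 20.552
Overall dilution factor = 24.111 × 1.8378 × 20.552 = 910.69
Final = 8.00 μg/mL / 910.69 = 0.008785 μg/mL = 8.78 ng/mL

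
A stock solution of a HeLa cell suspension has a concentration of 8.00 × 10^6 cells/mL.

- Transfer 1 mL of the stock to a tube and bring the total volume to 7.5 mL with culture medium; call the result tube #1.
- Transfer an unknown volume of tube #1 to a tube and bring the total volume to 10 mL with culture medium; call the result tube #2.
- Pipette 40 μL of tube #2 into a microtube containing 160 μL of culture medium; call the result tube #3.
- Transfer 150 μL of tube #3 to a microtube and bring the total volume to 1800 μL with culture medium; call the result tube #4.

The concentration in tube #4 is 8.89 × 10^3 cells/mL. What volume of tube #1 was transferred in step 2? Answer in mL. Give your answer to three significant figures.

Step 1: 1 mL brought to 7.5 mL → factor 7.5/1 = 7.5
Step 2: v brought to 10 mL → factor = 10 mL/v
Step 3: 40 μL + 160 μL = 200 μL total → factor 200/40 = 5
Step 4: 150 μL brought to 1800 μL → factor 1800/150 = 12
Product of known-step factors = 450
Overall factor = 8.00 × 10^6 cells/mL / (8.89 × 10^3 cells/mL) = 899.89
Step-2 factor = 899.89 / 450 = 1.9998
v = 10 mL / 1.9998 = 5.00 mL

5.00 mL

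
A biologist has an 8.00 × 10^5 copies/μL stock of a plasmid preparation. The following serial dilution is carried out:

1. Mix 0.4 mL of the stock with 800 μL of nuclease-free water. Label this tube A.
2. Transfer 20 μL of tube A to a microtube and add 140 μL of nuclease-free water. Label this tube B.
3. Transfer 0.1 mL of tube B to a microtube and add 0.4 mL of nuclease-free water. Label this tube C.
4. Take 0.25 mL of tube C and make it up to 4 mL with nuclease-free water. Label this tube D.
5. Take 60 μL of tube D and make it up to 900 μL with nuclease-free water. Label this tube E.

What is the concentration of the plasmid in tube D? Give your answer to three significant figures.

Step 1: 0.4 mL + 800 μL = 1.2 mL total → factor 1.2/0.4 = 3
Step 2: 20 μL + 140 μL = 160 μL total → factor 160/20 = 8
Step 3: 0.1 mL + 0.4 mL = 0.5 mL total → factor 0.5/0.1 = 5
Step 4: 0.25 mL brought to 4 mL → factor 4/0.25 = 16
Dilution factor through tube D = 3 × 8 × 5 × 16 = 1920
[tube D] = 8.00 × 10^5 copies/μL / 1920 = 417 copies/μL

417 copies/μL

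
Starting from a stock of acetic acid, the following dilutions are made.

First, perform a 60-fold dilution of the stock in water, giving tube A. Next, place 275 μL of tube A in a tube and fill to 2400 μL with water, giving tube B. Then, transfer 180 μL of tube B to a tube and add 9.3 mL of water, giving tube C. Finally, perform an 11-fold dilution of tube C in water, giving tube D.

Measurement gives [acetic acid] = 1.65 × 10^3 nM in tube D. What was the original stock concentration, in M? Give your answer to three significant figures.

0.501 M

Step 1: 60-fold → factor 60
Step 2: 275 μL brought to 2400 μL → factor 2400/275 = 8.7273
Step 3: 180 μL + 9.3 mL = 9480 μL total → factor 9480/180 = 52.667
Step 4: 11-fold → factor 11
Overall dilution factor = 60 × 8.7273 × 52.667 × 11 = 3.0336 × 10^5
Stock = 1.65 × 10^3 nM × 3.0336 × 10^5 = 5.005 × 10^8 nM = 0.501 M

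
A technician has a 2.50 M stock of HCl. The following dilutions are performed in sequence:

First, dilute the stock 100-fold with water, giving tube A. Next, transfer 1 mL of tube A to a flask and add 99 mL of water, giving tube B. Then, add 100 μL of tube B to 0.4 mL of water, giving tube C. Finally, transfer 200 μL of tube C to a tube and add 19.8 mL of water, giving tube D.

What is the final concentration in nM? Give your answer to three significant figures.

Step 1: 100-fold → factor 100
Step 2: 1 mL + 99 mL = 100 mL total → factor 100/1 = 100
Step 3: 100 μL + 0.4 mL = 500 μL total → factor 500/100 = 5
Step 4: 200 μL + 19.8 mL = 20000 μL total → factor 20000/200 = 100
Overall dilution factor = 100 × 100 × 5 × 100 = 5 × 10^6
Final = 2.50 M / 5 × 10^6 = 5.000 × 10^-7 M = 500 nM

500 nM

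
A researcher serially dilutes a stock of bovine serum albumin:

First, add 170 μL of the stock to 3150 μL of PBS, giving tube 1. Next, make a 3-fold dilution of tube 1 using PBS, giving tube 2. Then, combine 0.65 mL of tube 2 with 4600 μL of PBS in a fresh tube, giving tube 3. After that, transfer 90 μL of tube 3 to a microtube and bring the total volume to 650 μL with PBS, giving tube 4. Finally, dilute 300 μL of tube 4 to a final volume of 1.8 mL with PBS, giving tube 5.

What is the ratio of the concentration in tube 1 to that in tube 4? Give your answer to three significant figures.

175

Step 1: 170 μL + 3150 μL = 3320 μL total → factor 3320/170 = 19.529
Step 2: 3-fold → factor 3
Step 3: 0.65 mL + 4600 μL = 5.25 mL total → factor 5.25/0.65 = 8.0769
Step 4: 90 μL brought to 650 μL → factor 650/90 = 7.2222
Dilution factor to tube 1 = 19.529; to tube 4 = 3417.6
[tube 1]/[tube 4] = (factor to tube 4)/(factor to tube 1) = 3417.6/19.529 = 175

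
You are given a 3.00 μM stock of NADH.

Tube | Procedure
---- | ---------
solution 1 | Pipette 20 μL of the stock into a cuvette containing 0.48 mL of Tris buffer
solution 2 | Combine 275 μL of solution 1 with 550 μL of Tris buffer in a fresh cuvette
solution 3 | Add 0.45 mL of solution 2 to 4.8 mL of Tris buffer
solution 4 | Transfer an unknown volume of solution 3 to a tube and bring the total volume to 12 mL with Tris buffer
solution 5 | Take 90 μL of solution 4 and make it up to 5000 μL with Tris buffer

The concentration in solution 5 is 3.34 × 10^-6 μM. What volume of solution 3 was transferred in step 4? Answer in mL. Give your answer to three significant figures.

0.649 mL

Step 1: 20 μL + 0.48 mL = 500 μL total → factor 500/20 = 25
Step 2: 275 μL + 550 μL = 825 μL total → factor 825/275 = 3
Step 3: 0.45 mL + 4.8 mL = 5.25 mL total → factor 5.25/0.45 = 11.667
Step 4: v brought to 12 mL → factor = 12 mL/v
Step 5: 90 μL brought to 5000 μL → factor 5000/90 = 55.556
Product of known-step factors = 48611
Overall factor = 3.00 μM / (3.34 × 10^-6 μM) = 8.982 × 10^5
Step-4 factor = 8.982 × 10^5 / 48611 = 18.477
v = 12 mL / 18.477 = 0.649 mL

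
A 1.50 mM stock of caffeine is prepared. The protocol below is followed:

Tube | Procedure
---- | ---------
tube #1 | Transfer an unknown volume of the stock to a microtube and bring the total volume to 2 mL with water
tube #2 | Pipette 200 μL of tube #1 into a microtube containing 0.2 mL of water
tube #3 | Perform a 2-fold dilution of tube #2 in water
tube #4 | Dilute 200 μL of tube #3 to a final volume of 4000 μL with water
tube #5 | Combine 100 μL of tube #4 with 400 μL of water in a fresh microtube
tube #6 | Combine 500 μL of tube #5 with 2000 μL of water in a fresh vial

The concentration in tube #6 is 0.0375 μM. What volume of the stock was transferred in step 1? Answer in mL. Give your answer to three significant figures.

0.100 mL

Step 1: v brought to 2 mL → factor = 2 mL/v
Step 2: 200 μL + 0.2 mL = 400 μL total → factor 400/200 = 2
Step 3: 2-fold → factor 2
Step 4: 200 μL brought to 4000 μL → factor 4000/200 = 20
Step 5: 100 μL + 400 μL = 500 μL total → factor 500/100 = 5
Step 6: 500 μL + 2000 μL = 2500 μL total → factor 2500/500 = 5
Product of known-step factors = 2000
Overall factor = 1.50 mM / (0.0375 μM) = 40000
Step-1 factor = 40000 / 2000 = 20
v = 2 mL / 20 = 0.100 mL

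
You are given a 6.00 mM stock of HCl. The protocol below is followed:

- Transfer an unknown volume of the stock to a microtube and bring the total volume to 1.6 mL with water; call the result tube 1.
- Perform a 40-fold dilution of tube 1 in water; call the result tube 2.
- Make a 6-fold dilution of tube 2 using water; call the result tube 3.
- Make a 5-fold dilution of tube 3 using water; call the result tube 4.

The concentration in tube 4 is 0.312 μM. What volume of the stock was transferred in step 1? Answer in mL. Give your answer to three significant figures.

0.0998 mL

Step 1: v brought to 1.6 mL → factor = 1.6 mL/v
Step 2: 40-fold → factor 40
Step 3: 6-fold → factor 6
Step 4: 5-fold → factor 5
Product of known-step factors = 1200
Overall factor = 6.00 mM / (0.312 μM) = 19231
Step-1 factor = 19231 / 1200 = 16.026
v = 1.6 mL / 16.026 = 0.0998 mL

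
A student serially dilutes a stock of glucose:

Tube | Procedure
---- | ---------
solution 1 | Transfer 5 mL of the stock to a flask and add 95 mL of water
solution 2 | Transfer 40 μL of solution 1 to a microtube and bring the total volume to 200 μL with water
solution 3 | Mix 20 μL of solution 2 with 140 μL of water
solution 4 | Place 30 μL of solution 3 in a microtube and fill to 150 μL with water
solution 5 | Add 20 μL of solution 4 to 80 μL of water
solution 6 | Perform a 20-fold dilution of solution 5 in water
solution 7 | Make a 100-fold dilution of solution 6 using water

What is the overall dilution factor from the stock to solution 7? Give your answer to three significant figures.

Step 1: 5 mL + 95 mL = 100 mL total → factor 100/5 = 20
Step 2: 40 μL brought to 200 μL → factor 200/40 = 5
Step 3: 20 μL + 140 μL = 160 μL total → factor 160/20 = 8
Step 4: 30 μL brought to 150 μL → factor 150/30 = 5
Step 5: 20 μL + 80 μL = 100 μL total → factor 100/20 = 5
Step 6: 20-fold → factor 20
Step 7: 100-fold → factor 100
Overall dilution factor = 20 × 5 × 8 × 5 × 5 × 20 × 100 = 4 × 10^7

4.00 × 10^7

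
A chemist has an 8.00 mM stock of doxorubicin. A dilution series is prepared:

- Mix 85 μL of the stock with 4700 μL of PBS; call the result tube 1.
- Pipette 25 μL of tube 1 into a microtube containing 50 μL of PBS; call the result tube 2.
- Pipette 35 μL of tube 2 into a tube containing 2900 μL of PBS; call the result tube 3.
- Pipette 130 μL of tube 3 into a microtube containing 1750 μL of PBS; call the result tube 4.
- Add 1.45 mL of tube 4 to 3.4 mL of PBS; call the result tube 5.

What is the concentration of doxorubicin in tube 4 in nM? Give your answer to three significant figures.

Step 1: 85 μL + 4700 μL = 4785 μL total → factor 4785/85 = 56.294
Step 2: 25 μL + 50 μL = 75 μL total → factor 75/25 = 3
Step 3: 35 μL + 2900 μL = 2935 μL total → factor 2935/35 = 83.857
Step 4: 130 μL + 1750 μL = 1880 μL total → factor 1880/130 = 14.462
Dilution factor through tube 4 = 56.294 × 3 × 83.857 × 14.462 = 2.048 × 10^5
[tube 4] = 8.00 mM / 2.048 × 10^5 = 3.906 × 10^-5 mM = 39.1 nM

39.1 nM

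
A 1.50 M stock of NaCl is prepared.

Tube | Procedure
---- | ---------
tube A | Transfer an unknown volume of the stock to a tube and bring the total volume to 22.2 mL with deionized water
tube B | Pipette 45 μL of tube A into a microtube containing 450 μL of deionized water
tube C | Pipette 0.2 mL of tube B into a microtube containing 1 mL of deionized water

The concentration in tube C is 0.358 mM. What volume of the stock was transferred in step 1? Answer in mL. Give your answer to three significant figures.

0.350 mL

Step 1: v brought to 22.2 mL → factor = 22.2 mL/v
Step 2: 45 μL + 450 μL = 495 μL total → factor 495/45 = 11
Step 3: 0.2 mL + 1 mL = 1.2 mL total → factor 1.2/0.2 = 6
Product of known-step factors = 66
Overall factor = 1.50 M / (0.358 mM) = 4189.9
Step-1 factor = 4189.9 / 66 = 63.484
v = 22.2 mL / 63.484 = 0.350 mL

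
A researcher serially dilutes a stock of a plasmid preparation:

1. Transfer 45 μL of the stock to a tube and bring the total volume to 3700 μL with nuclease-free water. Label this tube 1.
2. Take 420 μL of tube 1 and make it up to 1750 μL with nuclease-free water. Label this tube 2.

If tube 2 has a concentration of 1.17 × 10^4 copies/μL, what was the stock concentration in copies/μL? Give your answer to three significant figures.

4.01 × 10^6 copies/μL

Step 1: 45 μL brought to 3700 μL → factor 3700/45 = 82.222
Step 2: 420 μL brought to 1750 μL → factor 1750/420 = 4.1667
Overall dilution factor = 82.222 × 4.1667 = 342.59
Stock = 1.17 × 10^4 copies/μL × 342.59 = 4.01 × 10^6 copies/μL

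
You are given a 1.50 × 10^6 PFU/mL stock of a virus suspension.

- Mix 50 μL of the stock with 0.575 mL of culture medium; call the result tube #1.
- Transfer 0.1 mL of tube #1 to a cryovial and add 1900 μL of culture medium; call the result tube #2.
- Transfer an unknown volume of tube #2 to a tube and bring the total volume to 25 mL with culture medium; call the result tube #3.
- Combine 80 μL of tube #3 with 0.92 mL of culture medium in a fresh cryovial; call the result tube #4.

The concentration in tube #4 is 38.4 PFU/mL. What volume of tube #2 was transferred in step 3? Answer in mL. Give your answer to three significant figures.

Step 1: 50 μL + 0.575 mL = 625 μL total → factor 625/50 = 12.5
Step 2: 0.1 mL + 1900 μL = 2 mL total → factor 2/0.1 = 20
Step 3: v brought to 25 mL → factor = 25 mL/v
Step 4: 80 μL + 0.92 mL = 1000 μL total → factor 1000/80 = 12.5
Product of known-step factors = 3125
Overall factor = 1.50 × 10^6 PFU/mL / (38.4 PFU/mL) = 39062
Step-3 factor = 39062 / 3125 = 12.5
v = 25 mL / 12.5 = 2.00 mL

2.00 mL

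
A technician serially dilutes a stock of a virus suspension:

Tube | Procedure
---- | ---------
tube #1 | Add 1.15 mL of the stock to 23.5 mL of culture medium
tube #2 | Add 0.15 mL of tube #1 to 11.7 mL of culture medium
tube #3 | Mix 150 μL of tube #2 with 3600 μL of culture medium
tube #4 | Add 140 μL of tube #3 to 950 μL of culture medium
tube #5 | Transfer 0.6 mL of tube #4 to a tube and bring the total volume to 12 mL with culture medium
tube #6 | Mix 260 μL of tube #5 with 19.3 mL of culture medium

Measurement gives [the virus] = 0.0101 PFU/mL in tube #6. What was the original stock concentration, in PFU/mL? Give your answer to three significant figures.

5.01 × 10^6 PFU/mL

Step 1: 1.15 mL + 23.5 mL = 24.65 mL total → factor 24.65/1.15 = 21.435
Step 2: 0.15 mL + 11.7 mL = 11.85 mL total → factor 11.85/0.15 = 79
Step 3: 150 μL + 3600 μL = 3750 μL total → factor 3750/150 = 25
Step 4: 140 μL + 950 μL = 1090 μL total → factor 1090/140 = 7.7857
Step 5: 0.6 mL brought to 12 mL → factor 12/0.6 = 20
Step 6: 260 μL + 19.3 mL = 19560 μL total → factor 19560/260 = 75.231
Overall dilution factor = 21.435 × 79 × 25 × 7.7857 × 20 × 75.231 = 4.9592 × 10^8
Stock = 0.0101 PFU/mL × 4.9592 × 10^8 = 5.01 × 10^6 PFU/mL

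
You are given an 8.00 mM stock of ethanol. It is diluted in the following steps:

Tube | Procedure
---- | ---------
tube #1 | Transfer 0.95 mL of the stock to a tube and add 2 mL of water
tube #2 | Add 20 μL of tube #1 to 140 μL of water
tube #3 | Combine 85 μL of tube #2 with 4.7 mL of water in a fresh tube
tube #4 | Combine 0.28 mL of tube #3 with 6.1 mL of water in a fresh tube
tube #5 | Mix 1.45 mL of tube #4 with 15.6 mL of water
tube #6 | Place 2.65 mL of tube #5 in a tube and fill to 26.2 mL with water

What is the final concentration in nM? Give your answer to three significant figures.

2.16 nM

Step 1: 0.95 mL + 2 mL = 2.95 mL total → factor 2.95/0.95 = 3.1053
Step 2: 20 μL + 140 μL = 160 μL total → factor 160/20 = 8
Step 3: 85 μL + 4.7 mL = 4785 μL total → factor 4785/85 = 56.294
Step 4: 0.28 mL + 6.1 mL = 6.38 mL total → factor 6.38/0.28 = 22.786
Step 5: 1.45 mL + 15.6 mL = 17.05 mL total → factor 17.05/1.45 = 11.759
Step 6: 2.65 mL brought to 26.2 mL → factor 26.2/2.65 = 9.8868
Overall dilution factor = 3.1053 × 8 × 56.294 × 22.786 × 11.759 × 9.8868 = 3.7045 × 10^6
Final = 8.00 mM / 3.7045 × 10^6 = 2.160 × 10^-6 mM = 2.16 nM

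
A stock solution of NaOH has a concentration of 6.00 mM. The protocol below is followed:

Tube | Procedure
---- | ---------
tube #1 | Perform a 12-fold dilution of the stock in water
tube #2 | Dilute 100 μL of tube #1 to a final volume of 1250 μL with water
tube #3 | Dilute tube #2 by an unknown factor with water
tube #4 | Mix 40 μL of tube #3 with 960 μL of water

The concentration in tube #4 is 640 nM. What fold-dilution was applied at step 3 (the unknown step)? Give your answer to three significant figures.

2.50-fold

Step 1: 12-fold → factor 12
Step 2: 100 μL brought to 1250 μL → factor 1250/100 = 12.5
Step 3: unknown factor x
Step 4: 40 μL + 960 μL = 1000 μL total → factor 1000/40 = 25
Product of known-step factors = 3750
Overall factor = 6.00 mM / (640 nM) = 9375
x = 9375 / 3750 = 2.50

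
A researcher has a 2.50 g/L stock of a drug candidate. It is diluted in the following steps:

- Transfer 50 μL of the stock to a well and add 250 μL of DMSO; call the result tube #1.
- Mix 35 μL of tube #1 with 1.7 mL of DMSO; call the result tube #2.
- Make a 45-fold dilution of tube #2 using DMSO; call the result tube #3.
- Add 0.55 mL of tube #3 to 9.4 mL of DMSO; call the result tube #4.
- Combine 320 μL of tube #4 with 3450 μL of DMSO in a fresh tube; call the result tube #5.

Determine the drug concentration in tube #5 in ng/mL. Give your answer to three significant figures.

Step 1: 50 μL + 250 μL = 300 μL total → factor 300/50 = 6
Step 2: 35 μL + 1.7 mL = 1735 μL total → factor 1735/35 = 49.571
Step 3: 45-fold → factor 45
Step 4: 0.55 mL + 9.4 mL = 9.95 mL total → factor 9.95/0.55 = 18.091
Step 5: 320 μL + 3450 μL = 3770 μL total → factor 3770/320 = 11.781
Overall dilution factor = 6 × 49.571 × 45 × 18.091 × 11.781 = 2.8526 × 10^6
Final = 2.50 g/L / 2.8526 × 10^6 = 8.764 × 10^-7 g/L = 0.876 ng/mL

0.876 ng/mL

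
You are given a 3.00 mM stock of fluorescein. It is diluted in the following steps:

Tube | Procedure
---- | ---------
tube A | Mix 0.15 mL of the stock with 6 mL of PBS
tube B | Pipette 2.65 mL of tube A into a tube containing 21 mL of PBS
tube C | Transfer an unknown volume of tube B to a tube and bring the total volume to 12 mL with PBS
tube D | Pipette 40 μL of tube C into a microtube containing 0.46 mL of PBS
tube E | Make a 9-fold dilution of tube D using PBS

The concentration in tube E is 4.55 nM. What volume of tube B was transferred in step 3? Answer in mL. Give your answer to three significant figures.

0.749 mL

Step 1: 0.15 mL + 6 mL = 6.15 mL total → factor 6.15/0.15 = 41
Step 2: 2.65 mL + 21 mL = 23.65 mL total → factor 23.65/2.65 = 8.9245
Step 3: v brought to 12 mL → factor = 12 mL/v
Step 4: 40 μL + 0.46 mL = 500 μL total → factor 500/40 = 12.5
Step 5: 9-fold → factor 9
Product of known-step factors = 41164
Overall factor = 3.00 mM / (4.55 nM) = 6.5934 × 10^5
Step-3 factor = 6.5934 × 10^5 / 41164 = 16.017
v = 12 mL / 16.017 = 0.749 mL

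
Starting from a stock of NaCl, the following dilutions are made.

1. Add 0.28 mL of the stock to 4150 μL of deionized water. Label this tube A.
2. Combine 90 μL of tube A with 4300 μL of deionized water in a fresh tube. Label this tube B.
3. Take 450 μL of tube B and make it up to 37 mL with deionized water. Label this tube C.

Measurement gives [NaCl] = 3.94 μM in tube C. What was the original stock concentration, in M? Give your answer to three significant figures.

Step 1: 0.28 mL + 4150 μL = 4.43 mL total → factor 4.43/0.28 = 15.821
Step 2: 90 μL + 4300 μL = 4390 μL total → factor 4390/90 = 48.778
Step 3: 450 μL brought to 37 mL → factor 37000/450 = 82.222
Overall dilution factor = 15.821 × 48.778 × 82.222 = 63454
Stock = 3.94 μM × 63454 = 2.500 × 10^5 μM = 0.250 M

0.250 M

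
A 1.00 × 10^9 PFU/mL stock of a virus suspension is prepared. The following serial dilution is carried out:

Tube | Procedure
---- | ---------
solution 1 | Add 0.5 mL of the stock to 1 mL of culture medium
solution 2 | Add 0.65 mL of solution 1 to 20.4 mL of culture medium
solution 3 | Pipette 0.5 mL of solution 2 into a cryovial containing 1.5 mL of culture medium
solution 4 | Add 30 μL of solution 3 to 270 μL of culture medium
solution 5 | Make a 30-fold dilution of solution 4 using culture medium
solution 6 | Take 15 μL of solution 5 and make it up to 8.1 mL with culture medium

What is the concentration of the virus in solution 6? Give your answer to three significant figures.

Step 1: 0.5 mL + 1 mL = 1.5 mL total → factor 1.5/0.5 = 3
Step 2: 0.65 mL + 20.4 mL = 21.05 mL total → factor 21.05/0.65 = 32.385
Step 3: 0.5 mL + 1.5 mL = 2 mL total → factor 2/0.5 = 4
Step 4: 30 μL + 270 μL = 300 μL total → factor 300/30 = 10
Step 5: 30-fold → factor 30
Step 6: 15 μL brought to 8.1 mL → factor 8100/15 = 540
Dilution factor through solution 6 = 3 × 32.385 × 4 × 10 × 30 × 540 = 6.2956 × 10^7
[solution 6] = 1.00 × 10^9 PFU/mL / 6.2956 × 10^7 = 15.9 PFU/mL

15.9 PFU/mL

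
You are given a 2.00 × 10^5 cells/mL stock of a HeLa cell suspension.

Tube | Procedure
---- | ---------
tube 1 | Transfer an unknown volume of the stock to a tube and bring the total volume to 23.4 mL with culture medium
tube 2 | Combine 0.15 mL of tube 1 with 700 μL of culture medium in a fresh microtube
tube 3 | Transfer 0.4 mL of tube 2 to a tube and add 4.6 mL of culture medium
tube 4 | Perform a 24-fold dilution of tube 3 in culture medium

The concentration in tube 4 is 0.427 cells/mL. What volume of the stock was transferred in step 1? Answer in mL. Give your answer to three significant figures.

0.0849 mL

Step 1: v brought to 23.4 mL → factor = 23.4 mL/v
Step 2: 0.15 mL + 700 μL = 0.85 mL total → factor 0.85/0.15 = 5.6667
Step 3: 0.4 mL + 4.6 mL = 5 mL total → factor 5/0.4 = 12.5
Step 4: 24-fold → factor 24
Product of known-step factors = 1700
Overall factor = 2.00 × 10^5 cells/mL / (0.427 cells/mL) = 4.6838 × 10^5
Step-1 factor = 4.6838 × 10^5 / 1700 = 275.52
v = 23.4 mL / 275.52 = 0.0849 mL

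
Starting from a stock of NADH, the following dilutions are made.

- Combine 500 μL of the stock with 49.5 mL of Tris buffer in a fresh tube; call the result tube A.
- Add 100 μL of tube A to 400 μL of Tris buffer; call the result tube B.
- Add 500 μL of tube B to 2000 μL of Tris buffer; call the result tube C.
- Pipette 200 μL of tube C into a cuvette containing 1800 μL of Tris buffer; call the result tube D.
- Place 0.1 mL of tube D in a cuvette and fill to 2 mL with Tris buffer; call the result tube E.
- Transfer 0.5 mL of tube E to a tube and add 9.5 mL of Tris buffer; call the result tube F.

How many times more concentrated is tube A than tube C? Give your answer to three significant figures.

Step 1: 500 μL + 49.5 mL = 50000 μL total → factor 50000/500 = 100
Step 2: 100 μL + 400 μL = 500 μL total → factor 500/100 = 5
Step 3: 500 μL + 2000 μL = 2500 μL total → factor 2500/500 = 5
Dilution factor to tube A = 100; to tube C = 2500
[tube A]/[tube C] = (factor to tube C)/(factor to tube A) = 2500/100 = 25.0

25.0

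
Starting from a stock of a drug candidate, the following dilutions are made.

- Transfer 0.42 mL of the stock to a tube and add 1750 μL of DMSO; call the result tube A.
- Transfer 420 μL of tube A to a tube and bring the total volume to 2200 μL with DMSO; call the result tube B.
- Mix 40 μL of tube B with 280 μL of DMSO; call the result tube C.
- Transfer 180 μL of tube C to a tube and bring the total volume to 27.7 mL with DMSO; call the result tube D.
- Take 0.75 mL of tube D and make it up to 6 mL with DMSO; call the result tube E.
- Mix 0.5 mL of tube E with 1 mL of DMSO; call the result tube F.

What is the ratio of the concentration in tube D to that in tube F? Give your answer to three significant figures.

24.0

Step 1: 0.42 mL + 1750 μL = 2.17 mL total → factor 2.17/0.42 = 5.1667
Step 2: 420 μL brought to 2200 μL → factor 2200/420 = 5.2381
Step 3: 40 μL + 280 μL = 320 μL total → factor 320/40 = 8
Step 4: 180 μL brought to 27.7 mL → factor 27700/180 = 153.89
Step 5: 0.75 mL brought to 6 mL → factor 6/0.75 = 8
Step 6: 0.5 mL + 1 mL = 1.5 mL total → factor 1.5/0.5 = 3
Dilution factor to tube D = 33318; to tube F = 7.9964 × 10^5
[tube D]/[tube F] = (factor to tube F)/(factor to tube D) = 7.9964 × 10^5/33318 = 24.0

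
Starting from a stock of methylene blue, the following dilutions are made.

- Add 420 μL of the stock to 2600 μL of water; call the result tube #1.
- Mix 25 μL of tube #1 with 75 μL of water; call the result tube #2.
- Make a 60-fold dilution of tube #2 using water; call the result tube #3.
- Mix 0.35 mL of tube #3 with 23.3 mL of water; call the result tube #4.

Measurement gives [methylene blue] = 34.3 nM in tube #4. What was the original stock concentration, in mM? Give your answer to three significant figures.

4.00 mM

Step 1: 420 μL + 2600 μL = 3020 μL total → factor 3020/420 = 7.1905
Step 2: 25 μL + 75 μL = 100 μL total → factor 100/25 = 4
Step 3: 60-fold → factor 60
Step 4: 0.35 mL + 23.3 mL = 23.65 mL total → factor 23.65/0.35 = 67.571
Overall dilution factor = 7.1905 × 4 × 60 × 67.571 = 1.1661 × 10^5
Stock = 34.3 nM × 1.1661 × 10^5 = 4.000 × 10^6 nM = 4.00 mM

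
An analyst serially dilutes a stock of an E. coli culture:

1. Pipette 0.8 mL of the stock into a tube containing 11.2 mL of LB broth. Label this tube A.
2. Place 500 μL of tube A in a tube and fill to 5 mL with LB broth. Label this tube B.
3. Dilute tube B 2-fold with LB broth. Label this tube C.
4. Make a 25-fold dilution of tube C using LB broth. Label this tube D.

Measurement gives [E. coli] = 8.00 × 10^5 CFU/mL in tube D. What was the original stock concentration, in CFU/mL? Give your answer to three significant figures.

6.00 × 10^9 CFU/mL

Step 1: 0.8 mL + 11.2 mL = 12 mL total → factor 12/0.8 = 15
Step 2: 500 μL brought to 5 mL → factor 5000/500 = 10
Step 3: 2-fold → factor 2
Step 4: 25-fold → factor 25
Overall dilution factor = 15 × 10 × 2 × 25 = 7500
Stock = 8.00 × 10^5 CFU/mL × 7500 = 6.00 × 10^9 CFU/mL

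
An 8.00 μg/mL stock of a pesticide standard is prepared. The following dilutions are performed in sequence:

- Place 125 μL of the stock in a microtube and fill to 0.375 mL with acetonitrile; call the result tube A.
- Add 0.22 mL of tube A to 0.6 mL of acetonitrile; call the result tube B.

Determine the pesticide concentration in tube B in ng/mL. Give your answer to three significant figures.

715 ng/mL

Step 1: 125 μL brought to 0.375 mL → factor 375/125 = 3
Step 2: 0.22 mL + 0.6 mL = 0.82 mL total → factor 0.82/0.22 = 3.7273
Overall dilution factor = 3 × 3.7273 = 11.182
Final = 8.00 μg/mL / 11.182 = 0.7154 μg/mL = 715 ng/mL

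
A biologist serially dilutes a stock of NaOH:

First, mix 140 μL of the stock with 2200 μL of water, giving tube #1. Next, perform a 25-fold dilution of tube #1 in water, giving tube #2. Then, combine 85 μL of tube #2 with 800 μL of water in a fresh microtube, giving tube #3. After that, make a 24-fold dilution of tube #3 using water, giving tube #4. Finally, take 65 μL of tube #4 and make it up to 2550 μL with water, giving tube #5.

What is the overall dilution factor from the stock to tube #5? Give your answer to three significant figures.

4.10 × 10^6

Step 1: 140 μL + 2200 μL = 2340 μL total → factor 2340/140 = 16.714
Step 2: 25-fold → factor 25
Step 3: 85 μL + 800 μL = 885 μL total → factor 885/85 = 10.412
Step 4: 24-fold → factor 24
Step 5: 65 μL brought to 2550 μL → factor 2550/65 = 39.231
Overall dilution factor = 16.714 × 25 × 10.412 × 24 × 39.231 = 4.0963 × 10^6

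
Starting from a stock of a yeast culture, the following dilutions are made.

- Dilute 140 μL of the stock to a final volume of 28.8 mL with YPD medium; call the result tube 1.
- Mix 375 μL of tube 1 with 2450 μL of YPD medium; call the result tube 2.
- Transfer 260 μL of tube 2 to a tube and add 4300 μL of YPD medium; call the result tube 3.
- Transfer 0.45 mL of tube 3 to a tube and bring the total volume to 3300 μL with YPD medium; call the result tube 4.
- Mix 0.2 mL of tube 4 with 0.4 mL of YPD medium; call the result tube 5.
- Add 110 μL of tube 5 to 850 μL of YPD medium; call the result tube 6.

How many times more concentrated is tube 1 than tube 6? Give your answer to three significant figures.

Step 1: 140 μL brought to 28.8 mL → factor 28800/140 = 205.71
Step 2: 375 μL + 2450 μL = 2825 μL total → factor 2825/375 = 7.5333
Step 3: 260 μL + 4300 μL = 4560 μL total → factor 4560/260 = 17.538
Step 4: 0.45 mL brought to 3300 μL → factor 3.3/0.45 = 7.3333
Step 5: 0.2 mL + 0.4 mL = 0.6 mL total → factor 0.6/0.2 = 3
Step 6: 110 μL + 850 μL = 960 μL total → factor 960/110 = 8.7273
Dilution factor to tube 1 = 205.71; to tube 6 = 5.2185 × 10^6
[tube 1]/[tube 6] = (factor to tube 6)/(factor to tube 1) = 5.2185 × 10^6/205.71 = 2.54 × 10^4

2.54 × 10^4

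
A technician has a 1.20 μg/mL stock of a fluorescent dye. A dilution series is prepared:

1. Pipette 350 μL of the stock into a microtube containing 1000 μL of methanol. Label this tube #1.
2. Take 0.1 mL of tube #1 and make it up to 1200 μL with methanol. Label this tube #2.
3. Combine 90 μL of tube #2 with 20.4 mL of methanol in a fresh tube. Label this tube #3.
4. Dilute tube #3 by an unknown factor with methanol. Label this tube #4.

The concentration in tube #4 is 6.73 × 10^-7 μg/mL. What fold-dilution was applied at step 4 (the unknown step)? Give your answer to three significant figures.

169-fold

Step 1: 350 μL + 1000 μL = 1350 μL total → factor 1350/350 = 3.8571
Step 2: 0.1 mL brought to 1200 μL → factor 1.2/0.1 = 12
Step 3: 90 μL + 20.4 mL = 20490 μL total → factor 20490/90 = 227.67
Step 4: unknown factor x
Product of known-step factors = 10538
Overall factor = 1.20 μg/mL / (6.73 × 10^-7 μg/mL) = 1.7831 × 10^6
x = 1.7831 × 10^6 / 10538 = 169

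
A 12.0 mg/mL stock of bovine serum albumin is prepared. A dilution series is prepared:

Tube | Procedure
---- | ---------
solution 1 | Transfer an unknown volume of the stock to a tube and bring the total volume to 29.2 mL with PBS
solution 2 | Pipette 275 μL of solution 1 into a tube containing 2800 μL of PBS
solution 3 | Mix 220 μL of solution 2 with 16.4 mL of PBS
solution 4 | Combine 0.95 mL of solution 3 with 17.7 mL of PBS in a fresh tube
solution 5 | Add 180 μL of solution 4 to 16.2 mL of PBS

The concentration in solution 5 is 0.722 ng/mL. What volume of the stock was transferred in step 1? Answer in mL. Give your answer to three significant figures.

Step 1: v brought to 29.2 mL → factor = 29.2 mL/v
Step 2: 275 μL + 2800 μL = 3075 μL total → factor 3075/275 = 11.182
Step 3: 220 μL + 16.4 mL = 16620 μL total → factor 16620/220 = 75.545
Step 4: 0.95 mL + 17.7 mL = 18.65 mL total → factor 18.65/0.95 = 19.632
Step 5: 180 μL + 16.2 mL = 16380 μL total → factor 16380/180 = 91
Product of known-step factors = 1.5091 × 10^6
Overall factor = 12.0 mg/mL / (0.722 ng/mL) = 1.662 × 10^7
Step-1 factor = 1.662 × 10^7 / 1.5091 × 10^6 = 11.014
v = 29.2 mL / 11.014 = 2.65 mL

2.65 mL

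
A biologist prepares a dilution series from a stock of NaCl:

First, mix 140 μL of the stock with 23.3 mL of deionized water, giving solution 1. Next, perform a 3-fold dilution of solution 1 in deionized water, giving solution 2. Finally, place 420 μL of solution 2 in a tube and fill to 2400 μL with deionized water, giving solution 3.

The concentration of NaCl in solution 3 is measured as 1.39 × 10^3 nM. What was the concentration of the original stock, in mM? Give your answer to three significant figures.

Step 1: 140 μL + 23.3 mL = 23440 μL total → factor 23440/140 = 167.43
Step 2: 3-fold → factor 3
Step 3: 420 μL brought to 2400 μL → factor 2400/420 = 5.7143
Overall dilution factor = 167.43 × 3 × 5.7143 = 2870.2
Stock = 1.39 × 10^3 nM × 2870.2 = 3.990 × 10^6 nM = 3.99 mM

3.99 mM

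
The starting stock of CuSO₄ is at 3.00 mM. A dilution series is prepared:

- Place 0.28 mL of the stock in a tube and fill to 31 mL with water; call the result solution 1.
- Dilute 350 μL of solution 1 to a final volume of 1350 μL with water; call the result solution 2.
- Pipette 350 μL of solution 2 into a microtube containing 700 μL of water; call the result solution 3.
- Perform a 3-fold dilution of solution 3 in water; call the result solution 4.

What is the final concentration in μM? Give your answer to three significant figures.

0.781 μM

Step 1: 0.28 mL brought to 31 mL → factor 31/0.28 = 110.71
Step 2: 350 μL brought to 1350 μL → factor 1350/350 = 3.8571
Step 3: 350 μL + 700 μL = 1050 μL total → factor 1050/350 = 3
Step 4: 3-fold → factor 3
Overall dilution factor = 110.71 × 3.8571 × 3 × 3 = 3843.4
Final = 3.00 mM / 3843.4 = 0.0007806 mM = 0.781 μM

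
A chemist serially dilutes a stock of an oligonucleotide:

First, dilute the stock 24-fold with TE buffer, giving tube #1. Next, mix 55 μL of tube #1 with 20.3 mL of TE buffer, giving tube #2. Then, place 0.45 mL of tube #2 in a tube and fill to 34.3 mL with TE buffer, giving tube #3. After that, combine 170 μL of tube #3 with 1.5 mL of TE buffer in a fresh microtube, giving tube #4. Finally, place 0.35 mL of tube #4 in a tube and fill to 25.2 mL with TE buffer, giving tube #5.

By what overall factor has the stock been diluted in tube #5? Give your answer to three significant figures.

Step 1: 24-fold → factor 24
Step 2: 55 μL + 20.3 mL = 20355 μL total → factor 20355/55 = 370.09
Step 3: 0.45 mL brought to 34.3 mL → factor 34.3/0.45 = 76.222
Step 4: 170 μL + 1.5 mL = 1670 μL total → factor 1670/170 = 9.8235
Step 5: 0.35 mL brought to 25.2 mL → factor 25.2/0.35 = 72
Overall dilution factor = 24 × 370.09 × 76.222 × 9.8235 × 72 = 4.7885 × 10^8

4.79 × 10^8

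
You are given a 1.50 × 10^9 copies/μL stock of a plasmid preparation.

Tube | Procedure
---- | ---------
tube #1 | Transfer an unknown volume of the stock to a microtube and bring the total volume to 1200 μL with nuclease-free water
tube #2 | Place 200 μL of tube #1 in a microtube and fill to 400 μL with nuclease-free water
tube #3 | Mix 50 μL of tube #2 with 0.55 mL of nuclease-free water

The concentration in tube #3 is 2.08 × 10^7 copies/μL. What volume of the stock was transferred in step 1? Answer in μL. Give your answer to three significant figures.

399 μL

Step 1: v brought to 1200 μL → factor = 1200 μL/v
Step 2: 200 μL brought to 400 μL → factor 400/200 = 2
Step 3: 50 μL + 0.55 mL = 600 μL total → factor 600/50 = 12
Product of known-step factors = 24
Overall factor = 1.50 × 10^9 copies/μL / (2.08 × 10^7 copies/μL) = 72.115
Step-1 factor = 72.115 / 24 = 3.0048
v = 1200 μL / 3.0048 = 399 μL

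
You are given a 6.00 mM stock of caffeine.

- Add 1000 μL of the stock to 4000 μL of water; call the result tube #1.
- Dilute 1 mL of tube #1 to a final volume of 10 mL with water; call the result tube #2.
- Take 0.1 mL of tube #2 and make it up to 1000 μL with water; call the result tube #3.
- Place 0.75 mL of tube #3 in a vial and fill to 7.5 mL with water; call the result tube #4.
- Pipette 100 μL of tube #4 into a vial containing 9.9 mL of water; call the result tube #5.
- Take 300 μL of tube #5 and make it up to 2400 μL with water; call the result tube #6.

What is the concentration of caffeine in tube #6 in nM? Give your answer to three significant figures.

Step 1: 1000 μL + 4000 μL = 5000 μL total → factor 5000/1000 = 5
Step 2: 1 mL brought to 10 mL → factor 10/1 = 10
Step 3: 0.1 mL brought to 1000 μL → factor 1/0.1 = 10
Step 4: 0.75 mL brought to 7.5 mL → factor 7.5/0.75 = 10
Step 5: 100 μL + 9.9 mL = 10000 μL total → factor 10000/100 = 100
Step 6: 300 μL brought to 2400 μL → factor 2400/300 = 8
Overall dilution factor = 5 × 10 × 10 × 10 × 100 × 8 = 4 × 10^6
Final = 6.00 mM / 4 × 10^6 = 1.500 × 10^-6 mM = 1.50 nM

1.50 nM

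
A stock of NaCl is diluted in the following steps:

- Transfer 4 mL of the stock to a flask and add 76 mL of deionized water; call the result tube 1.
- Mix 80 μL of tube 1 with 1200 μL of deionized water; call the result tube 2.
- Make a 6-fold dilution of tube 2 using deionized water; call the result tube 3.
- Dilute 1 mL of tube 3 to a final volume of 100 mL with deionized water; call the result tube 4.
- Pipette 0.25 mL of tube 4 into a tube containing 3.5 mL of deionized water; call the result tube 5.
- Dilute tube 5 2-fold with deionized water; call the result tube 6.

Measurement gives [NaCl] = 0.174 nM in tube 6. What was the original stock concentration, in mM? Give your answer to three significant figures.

1.00 mM

Step 1: 4 mL + 76 mL = 80 mL total → factor 80/4 = 20
Step 2: 80 μL + 1200 μL = 1280 μL total → factor 1280/80 = 16
Step 3: 6-fold → factor 6
Step 4: 1 mL brought to 100 mL → factor 100/1 = 100
Step 5: 0.25 mL + 3.5 mL = 3.75 mL total → factor 3.75/0.25 = 15
Step 6: 2-fold → factor 2
Overall dilution factor = 20 × 16 × 6 × 100 × 15 × 2 = 5.76 × 10^6
Stock = 0.174 nM × 5.76 × 10^6 = 1.002 × 10^6 nM = 1.00 mM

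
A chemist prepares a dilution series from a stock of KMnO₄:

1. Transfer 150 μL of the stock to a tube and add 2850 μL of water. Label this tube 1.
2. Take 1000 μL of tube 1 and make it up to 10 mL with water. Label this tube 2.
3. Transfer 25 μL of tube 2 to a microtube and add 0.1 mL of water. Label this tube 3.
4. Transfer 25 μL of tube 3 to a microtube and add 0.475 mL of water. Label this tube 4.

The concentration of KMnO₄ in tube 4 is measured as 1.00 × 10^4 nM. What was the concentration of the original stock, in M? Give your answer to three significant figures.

Step 1: 150 μL + 2850 μL = 3000 μL total → factor 3000/150 = 20
Step 2: 1000 μL brought to 10 mL → factor 10000/1000 = 10
Step 3: 25 μL + 0.1 mL = 125 μL total → factor 125/25 = 5
Step 4: 25 μL + 0.475 mL = 500 μL total → factor 500/25 = 20
Overall dilution factor = 20 × 10 × 5 × 20 = 20000
Stock = 1.00 × 10^4 nM × 20000 = 2.000 × 10^8 nM = 0.200 M

0.200 M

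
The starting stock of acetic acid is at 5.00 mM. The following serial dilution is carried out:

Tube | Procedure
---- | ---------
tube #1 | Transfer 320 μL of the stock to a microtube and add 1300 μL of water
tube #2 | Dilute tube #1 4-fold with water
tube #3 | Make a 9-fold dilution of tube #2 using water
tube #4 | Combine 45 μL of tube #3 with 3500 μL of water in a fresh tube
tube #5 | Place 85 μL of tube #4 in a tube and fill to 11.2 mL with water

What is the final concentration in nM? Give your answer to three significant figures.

2.64 nM

Step 1: 320 μL + 1300 μL = 1620 μL total → factor 1620/320 = 5.0625
Step 2: 4-fold → factor 4
Step 3: 9-fold → factor 9
Step 4: 45 μL + 3500 μL = 3545 μL total → factor 3545/45 = 78.778
Step 5: 85 μL brought to 11.2 mL → factor 11200/85 = 131.76
Overall dilution factor = 5.0625 × 4 × 9 × 78.778 × 131.76 = 1.8918 × 10^6
Final = 5.00 mM / 1.8918 × 10^6 = 2.643 × 10^-6 mM = 2.64 nM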